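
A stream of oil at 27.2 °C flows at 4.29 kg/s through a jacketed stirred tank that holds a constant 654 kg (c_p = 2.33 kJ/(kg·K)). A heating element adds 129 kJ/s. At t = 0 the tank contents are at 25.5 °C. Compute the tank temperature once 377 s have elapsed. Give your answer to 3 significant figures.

M c_p dT/dt = ṁ c_p (T_in − T) + Q̇.
τ = M/ṁ = 152.45 s; T_ss = T_in + Q̇/(ṁ c_p) = 27.2 + 129/(4.29·2.33) = 40.106 °C.
Solution: T(t) = T_ss + (T₀ − T_ss) e^(−t/τ).
T(377) = 40.106 + (-14.606)·e^(−377/152.45) = 40.106 + (-14.606)·0.084333 = 38.874 °C.

38.9 °C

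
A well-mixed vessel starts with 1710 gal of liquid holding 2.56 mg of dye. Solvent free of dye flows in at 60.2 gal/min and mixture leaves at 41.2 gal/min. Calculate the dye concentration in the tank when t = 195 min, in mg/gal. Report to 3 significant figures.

Let m(t) be the amount of dye. Volume: V(t) = V₀ + (Q_in − Q_out) t = 1710 + 19.000 t; V(195) = 5415.0 gal.
No dye enters, so dm/dt = −Q_out · (m/V).
Separate: dm/m = −Q_out dt/V(t) ⇒ ln(m/m₀) = −(Q_out/(Q_in−Q_out)) ln(V/V₀).
m = m₀ (V₀/V)^(Q_out/(Q_in−Q_out)) = 2.56 × (1710/5415.0)^(2.1684) = 0.21024 mg.
C = m/V = 0.21024/5415.0 = 3.8826e-05 mg/gal.

3.88e-05 mg/gal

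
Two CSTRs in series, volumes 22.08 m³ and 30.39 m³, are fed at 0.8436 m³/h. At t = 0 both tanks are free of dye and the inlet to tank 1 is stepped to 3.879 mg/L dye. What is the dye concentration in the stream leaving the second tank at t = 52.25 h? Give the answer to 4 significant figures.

Species balance on tank i: dCᵢ/dt = (Cᵢ₋₁ − Cᵢ)/τᵢ with τᵢ = Vᵢ/Q.
τ₁ = 22.08/0.8436 = 26.1735 h; τ₂ = 30.39/0.8436 = 36.0242 h.
Solving the cascade with C₁(0)=C₂(0)=0 gives C₂(t) = C_in[1 − (τ₁ e^(−t/τ₁) − τ₂ e^(−t/τ₂))/(τ₁ − τ₂)].
At t = 52.25: e^(−t/τ₁) = 0.135838, e^(−t/τ₂) = 0.234473.
C₂ = 3.879·[1 − (26.1735·0.135838 − 36.0242·0.234473)/(-9.85064)] = 3.879·0.503450 = 1.95288 mg/L.

1.953 mg/L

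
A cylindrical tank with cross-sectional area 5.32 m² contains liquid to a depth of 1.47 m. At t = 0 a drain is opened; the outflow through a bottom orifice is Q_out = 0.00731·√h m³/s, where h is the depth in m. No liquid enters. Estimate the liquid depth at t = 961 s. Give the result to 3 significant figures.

0.305 m

A dh/dt = −Q_out = −0.00731 √h.
Separate and integrate: 2(√h − √h₀) = −(0.00731/A) t.
√h = √1.47 − 0.00731·961/(2·5.32) = 1.2124 − 0.66024 = 0.55220.
h = 0.55220² = 0.30492 m.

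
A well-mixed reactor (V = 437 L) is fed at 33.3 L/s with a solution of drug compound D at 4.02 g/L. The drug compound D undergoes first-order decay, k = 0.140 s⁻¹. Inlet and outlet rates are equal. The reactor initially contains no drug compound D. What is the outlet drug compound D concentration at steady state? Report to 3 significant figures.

1.42 g/L

Species balance: V dC/dt = Q C_in − Q C − k V C.
Steady state (dC/dt = 0): C_ss = Q C_in/(Q + kV) = C_in/(1 + kV/Q).
C_ss = 33.3·4.02/(33.3 + 0.140·437) = 133.87/94.480 = 1.4169 g/L.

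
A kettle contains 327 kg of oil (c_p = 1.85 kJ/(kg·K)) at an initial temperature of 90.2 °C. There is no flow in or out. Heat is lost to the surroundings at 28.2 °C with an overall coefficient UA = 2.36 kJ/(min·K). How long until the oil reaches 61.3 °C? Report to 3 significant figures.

First-law balance (no shaft work): M c_p dT/dt = −UA(T − T_amb).
τ = M c_p/UA = 256.33 min; T_ss = T_amb = 28.200 °C.
T(t) = T_ss + (T₀ − T_ss)e^(−t/τ); set T = 61.3:
t = −τ ln[(T − T_ss)/(T₀ − T_ss)] = −256.33 · ln(0.53387) = 160.88 min.

161 min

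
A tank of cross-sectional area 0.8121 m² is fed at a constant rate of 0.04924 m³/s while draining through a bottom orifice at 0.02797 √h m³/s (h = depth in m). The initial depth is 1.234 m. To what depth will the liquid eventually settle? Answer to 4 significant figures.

3.099 m

A dh/dt = Q_in − 0.02797 √h. Steady state requires inflow = outflow:
Q_in = 0.02797 √h_ss ⇒ √h_ss = 0.04924/0.02797 = 1.76046.
h_ss = 1.76046² = 3.09921 m. (Since h₀ = 1.234 m < h_ss, the level will rise toward this value.)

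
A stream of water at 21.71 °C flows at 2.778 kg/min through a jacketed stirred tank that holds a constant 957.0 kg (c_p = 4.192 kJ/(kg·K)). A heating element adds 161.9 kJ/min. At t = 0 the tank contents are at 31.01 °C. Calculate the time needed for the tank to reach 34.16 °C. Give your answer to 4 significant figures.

397.3 min

First-law balance (no shaft work): M c_p dT/dt = ṁ c_p (T_in − T) + 161.9.
τ = M/ṁ = 344.492 min; T_ss = T_in + Q̇/(ṁ c_p) = 35.6125 °C.
T(t) = T_ss + (T₀ − T_ss) e^(−t/τ). Set T = 34.16:
e^(−t/τ) = (34.16 − 35.6125)/(31.01 − 35.6125) = 0.315591
t = −344.492 · ln(0.315591) = 397.306 min.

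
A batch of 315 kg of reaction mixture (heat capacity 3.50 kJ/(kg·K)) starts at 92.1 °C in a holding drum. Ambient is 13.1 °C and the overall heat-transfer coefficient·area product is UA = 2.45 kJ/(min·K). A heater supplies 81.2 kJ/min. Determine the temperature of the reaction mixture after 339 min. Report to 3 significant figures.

67.8 °C

Heat balance on the well-mixed liquid: M c_p dT/dt = −UA(T − T_amb) + Q̇.
dT/dt = (T_ss − T)/τ with T_ss = T_amb + Q̇/UA = 13.1 + 81.2/2.45 = 46.243 °C, τ = M c_p/UA = 315·3.50/2.45 = 450.00 min.
T approaches T_ss exponentially: T(t) = T_ss + (T₀ − T_ss) e^(−t/τ).
T(339) = 46.243 + (45.857)·0.47079 = 67.832 °C.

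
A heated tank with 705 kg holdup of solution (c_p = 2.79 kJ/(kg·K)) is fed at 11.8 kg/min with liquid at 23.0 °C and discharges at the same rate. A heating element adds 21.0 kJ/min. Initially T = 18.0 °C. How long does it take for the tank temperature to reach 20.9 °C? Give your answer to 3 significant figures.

M c_p dT/dt = ṁ c_p (T_in − T) + Q̇.
τ = M/ṁ = 59.746 min; T_ss = T_in + Q̇/(ṁ c_p) = 23.638 °C.
T(t) = T_ss + (T₀ − T_ss) e^(−t/τ). Set T = 20.9:
e^(−t/τ) = (20.9 − 23.638)/(18.0 − 23.638) = 0.48562
t = −59.746 · ln(0.48562) = 43.156 min.

43.2 min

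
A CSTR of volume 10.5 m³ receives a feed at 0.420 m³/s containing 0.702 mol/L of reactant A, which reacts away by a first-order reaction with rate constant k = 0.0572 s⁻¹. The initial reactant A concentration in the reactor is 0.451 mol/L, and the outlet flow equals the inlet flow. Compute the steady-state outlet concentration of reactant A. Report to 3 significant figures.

Accumulation = in − out − consumed: V dC/dt = Q C_in − Q C − k V C.
At steady state: 0 = Q C_in − (Q + kV) C_ss, so C_ss = Q C_in/(Q + kV).
C_ss = 0.420·0.702/(0.420 + 0.0572·10.5) = 0.29484/1.0206 = 0.28889 mol/L.

0.289 mol/L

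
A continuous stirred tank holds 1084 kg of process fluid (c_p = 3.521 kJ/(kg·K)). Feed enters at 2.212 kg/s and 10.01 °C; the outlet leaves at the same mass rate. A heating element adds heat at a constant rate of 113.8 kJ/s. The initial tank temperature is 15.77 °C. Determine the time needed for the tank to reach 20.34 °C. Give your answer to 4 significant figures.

M c_p dT/dt = ṁ c_p (T_in − T) + Q̇.
τ = M/ṁ = 490.054 s; T_ss = T_in + Q̇/(ṁ c_p) = 24.6214 °C.
T(t) = T_ss + (T₀ − T_ss) e^(−t/τ). Set T = 20.34:
e^(−t/τ) = (20.34 − 24.6214)/(15.77 − 24.6214) = 0.483696
t = −490.054 · ln(0.483696) = 355.926 s.

355.9 s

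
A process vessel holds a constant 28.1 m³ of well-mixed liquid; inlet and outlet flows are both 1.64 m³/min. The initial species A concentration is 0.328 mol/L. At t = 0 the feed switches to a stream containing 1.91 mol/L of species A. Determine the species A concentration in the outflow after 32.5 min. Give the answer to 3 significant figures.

Species balance on the tank: V dC/dt = Q(C_in − C).
Time constant τ = V/Q = 28.1/1.64 = 17.134 min.
Solution: C(t) = C_in + (C₀ − C_in) e^(−t/τ).
C(32.5) = 1.91 + (0.328 − 1.91)·e^(−32.5/17.134) = 1.91 + (-1.5820)·0.15005 = 1.6726 mol/L.

1.67 mol/L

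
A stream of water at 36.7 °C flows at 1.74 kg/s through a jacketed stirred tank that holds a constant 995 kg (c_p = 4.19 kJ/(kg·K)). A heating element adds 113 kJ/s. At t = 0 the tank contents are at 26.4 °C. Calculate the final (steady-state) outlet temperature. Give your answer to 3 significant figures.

52.2 °C

M c_p dT/dt = ṁ c_p (T_in − T) + Q̇.
At steady state dT/dt = 0 ⇒ T_ss = T_in + Q̇/(ṁ c_p) = 36.7 + 113/(1.74·4.19) = 52.199 °C.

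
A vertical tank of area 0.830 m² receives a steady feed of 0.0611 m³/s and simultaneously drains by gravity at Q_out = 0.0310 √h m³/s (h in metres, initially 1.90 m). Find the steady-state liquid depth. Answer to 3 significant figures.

3.88 m

Accumulation of liquid (constant cross-section A): A dh/dt = Q_in − 0.0310 √h. At steady state dh/dt = 0:
Q_in = 0.0310 √h_ss ⇒ √h_ss = 0.0611/0.0310 = 1.9710.
h_ss = 1.9710² = 3.8847 m. (Since h₀ = 1.90 m < h_ss, the level will rise toward this value.)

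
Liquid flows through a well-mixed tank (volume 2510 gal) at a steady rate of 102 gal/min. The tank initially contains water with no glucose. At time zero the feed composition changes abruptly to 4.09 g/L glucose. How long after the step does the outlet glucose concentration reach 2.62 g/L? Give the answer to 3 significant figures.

Mass balance on the solute (V constant): V dC/dt = Q(C_in − C), so τ = V/Q = 24.608 min.
C(t) = C_in + (C₀ − C_in) e^(−t/τ). Set C = 2.62 and solve for t:
e^(−t/τ) = (C − C_in)/(C₀ − C_in) = (2.62 − 4.09)/(0 − 4.09) = 0.35941
t = −τ ln(…) = 24.608 × 1.0233 = 25.181 min.

25.2 min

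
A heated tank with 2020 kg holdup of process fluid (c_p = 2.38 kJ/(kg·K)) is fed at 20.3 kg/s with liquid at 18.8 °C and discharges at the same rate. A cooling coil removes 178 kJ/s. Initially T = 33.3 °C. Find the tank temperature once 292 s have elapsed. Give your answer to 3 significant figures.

16.1 °C

Unsteady energy balance on the tank contents: M c_p dT/dt = ṁ c_p (T_in − T) − 178.
τ = M/ṁ = 99.507 s; T_ss = T_in − Q̇/(ṁ c_p) = 18.8 − 178/(20.3·2.38) = 15.116 °C.
Solution: T(t) = T_ss + (T₀ − T_ss) e^(−t/τ).
T(292) = 15.116 + (18.184)·e^(−292/99.507) = 15.116 + (18.184)·0.053160 = 16.082 °C.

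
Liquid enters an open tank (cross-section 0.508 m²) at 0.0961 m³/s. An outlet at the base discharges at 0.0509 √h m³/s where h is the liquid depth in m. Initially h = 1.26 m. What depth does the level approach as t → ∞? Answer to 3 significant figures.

3.56 m

Accumulation of liquid (constant cross-section A): A dh/dt = Q_in − 0.0509 √h. At steady state dh/dt = 0:
Q_in = 0.0509 √h_ss ⇒ √h_ss = 0.0961/0.0509 = 1.8880.
h_ss = 1.8880² = 3.5646 m. (Since h₀ = 1.26 m < h_ss, the level will rise toward this value.)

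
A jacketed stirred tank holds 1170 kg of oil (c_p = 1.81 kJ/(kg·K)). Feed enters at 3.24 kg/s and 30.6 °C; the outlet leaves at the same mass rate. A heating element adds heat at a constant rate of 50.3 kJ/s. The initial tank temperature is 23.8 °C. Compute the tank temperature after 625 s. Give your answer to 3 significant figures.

M c_p dT/dt = ṁ c_p (T_in − T) + Q̇.
τ = M/ṁ = 361.11 s; T_ss = T_in + Q̇/(ṁ c_p) = 30.6 + 50.3/(3.24·1.81) = 39.177 °C.
Integrating: T(t) = T_ss + (T₀ − T_ss) e^(−t/τ).
T(625) = 39.177 + (-15.377)·e^(−625/361.11) = 39.177 + (-15.377)·0.17715 = 36.453 °C.

36.5 °C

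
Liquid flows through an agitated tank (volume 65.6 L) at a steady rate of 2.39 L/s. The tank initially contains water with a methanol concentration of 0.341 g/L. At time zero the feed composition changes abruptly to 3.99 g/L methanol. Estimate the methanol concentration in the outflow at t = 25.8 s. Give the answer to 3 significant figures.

2.56 g/L

Transient balance on the dissolved component: V dC/dt = Q(C_in − C).
Rewrite as dC/dt + C/τ = C_in/τ, τ = V/Q = 27.448 s.
Solution: C(t) = C_in + (C₀ − C_in) e^(−t/τ).
C(25.8) = 3.99 + (0.341 − 3.99)·e^(−25.8/27.448) = 3.99 + (-3.6490)·0.39064 = 2.5646 g/L.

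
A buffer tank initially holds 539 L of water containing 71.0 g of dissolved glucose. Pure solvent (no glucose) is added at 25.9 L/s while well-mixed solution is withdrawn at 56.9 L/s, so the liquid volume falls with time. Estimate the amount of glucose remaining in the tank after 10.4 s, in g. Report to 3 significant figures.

13.3 g

Let m(t) be the amount of glucose. Volume: V(t) = V₀ + (Q_in − Q_out) t = 539 − 31.000 t; V(10.4) = 216.60 L.
Species balance (pure solvent in): dm/dt = −Q_out · m/V(t).
Separate: dm/m = −Q_out dt/V(t) ⇒ ln(m/m₀) = −(Q_out/(Q_in−Q_out)) ln(V/V₀).
m = m₀ (V₀/V)^(Q_out/(Q_in−Q_out)) = 71.0 × (539/216.60)^(-1.8355) = 13.321 g.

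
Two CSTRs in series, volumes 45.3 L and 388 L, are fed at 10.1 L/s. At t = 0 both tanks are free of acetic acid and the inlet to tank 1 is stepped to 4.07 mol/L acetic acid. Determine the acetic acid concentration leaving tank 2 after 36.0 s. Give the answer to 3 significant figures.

2.26 mol/L

Time constants: τᵢ = Vᵢ/Q for each well-mixed tank.
τ₁ = 45.3/10.1 = 4.4851 s; τ₂ = 388/10.1 = 38.416 s.
Tank 1: C₁ = C_in(1 − e^(−t/τ₁)). Tank 2 (τ₁ ≠ τ₂): C₂ = C_in[1 − (τ₁ e^(−t/τ₁) − τ₂ e^(−t/τ₂))/(τ₁ − τ₂)].
At t = 36.0: e^(−t/τ₁) = 0.00032669, e^(−t/τ₂) = 0.39176.
C₂ = 4.07·[1 − (4.4851·0.00032669 − 38.416·0.39176)/(-33.931)] = 4.07·0.55650 = 2.2650 mol/L.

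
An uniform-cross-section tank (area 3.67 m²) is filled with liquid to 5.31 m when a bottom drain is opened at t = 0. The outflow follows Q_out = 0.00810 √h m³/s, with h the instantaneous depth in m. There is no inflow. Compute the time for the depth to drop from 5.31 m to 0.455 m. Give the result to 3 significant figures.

A dh/dt = −Q_out = −0.00810 √h.
This is separable: 2 d(√h)/dt = −0.00810/A, so √h = √h₀ − (0.00810/(2A)) t.
t = 2A(√h₀ − √h)/0.00810 = 2·3.67·(√5.31 − √0.455)/0.00810
  = 7.3400 × (2.3043 − 0.67454) / 0.00810 = 1476.9 s.

1480 s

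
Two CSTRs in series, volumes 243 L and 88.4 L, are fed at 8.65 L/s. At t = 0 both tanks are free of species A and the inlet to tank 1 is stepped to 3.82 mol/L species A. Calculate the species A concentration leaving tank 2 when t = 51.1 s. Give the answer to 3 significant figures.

Each tank obeys Vᵢ dCᵢ/dt = Q(Cᵢ₋₁ − Cᵢ), so τᵢ = Vᵢ/Q.
τ₁ = 243/8.65 = 28.092 s; τ₂ = 88.4/8.65 = 10.220 s.
Solving the cascade with C₁(0)=C₂(0)=0 gives C₂(t) = C_in[1 − (τ₁ e^(−t/τ₁) − τ₂ e^(−t/τ₂))/(τ₁ − τ₂)].
At t = 51.1: e^(−t/τ₁) = 0.16219, e^(−t/τ₂) = 0.0067368.
C₂ = 3.82·[1 − (28.092·0.16219 − 10.220·0.0067368)/(17.873)] = 3.82·0.74892 = 2.8609 mol/L.

2.86 mol/L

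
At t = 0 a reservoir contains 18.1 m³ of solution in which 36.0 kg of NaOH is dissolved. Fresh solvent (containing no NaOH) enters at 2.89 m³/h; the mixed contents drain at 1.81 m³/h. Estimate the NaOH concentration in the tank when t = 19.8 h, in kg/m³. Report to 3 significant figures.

Total volume: dV/dt = Q_in − Q_out = 1.0800 m³/h, so V(t) = 18.1 + 1.0800 t and V(19.8) = 39.484 m³.
Solute balance: dm/dt = 0 − Q_out C = −Q_out m/V(t).
dm/m = −Q_out dt/(V₀ + 1.0800 t); integrating gives ln(m/m₀) = −(Q_out/(Q_in−Q_out)) ln(V/V₀).
m = m₀ (V₀/V)^(Q_out/(Q_in−Q_out)) = 36.0 × (18.1/39.484)^(1.6759) = 9.7408 kg.
C = m/V = 9.7408/39.484 = 0.24670 kg/m³.

0.247 kg/m³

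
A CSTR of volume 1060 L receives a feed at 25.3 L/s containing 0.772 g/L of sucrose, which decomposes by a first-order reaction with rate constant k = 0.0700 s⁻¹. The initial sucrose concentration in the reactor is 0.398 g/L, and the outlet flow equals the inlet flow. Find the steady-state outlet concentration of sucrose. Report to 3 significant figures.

Species balance: V dC/dt = Q C_in − Q C − k V C.
Steady state (dC/dt = 0): C_ss = Q C_in/(Q + kV) = C_in/(1 + kV/Q).
C_ss = 25.3·0.772/(25.3 + 0.0700·1060) = 19.532/99.500 = 0.19630 g/L.

0.196 g/L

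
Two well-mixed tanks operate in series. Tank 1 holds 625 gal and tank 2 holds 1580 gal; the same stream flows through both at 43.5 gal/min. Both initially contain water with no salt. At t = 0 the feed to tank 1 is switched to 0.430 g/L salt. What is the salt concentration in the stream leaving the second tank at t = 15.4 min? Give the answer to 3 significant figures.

Each tank obeys Vᵢ dCᵢ/dt = Q(Cᵢ₋₁ − Cᵢ), so τᵢ = Vᵢ/Q.
τ₁ = 625/43.5 = 14.368 min; τ₂ = 1580/43.5 = 36.322 min.
Tank 1: C₁ = C_in(1 − e^(−t/τ₁)). Tank 2 (τ₁ ≠ τ₂): C₂ = C_in[1 − (τ₁ e^(−t/τ₁) − τ₂ e^(−t/τ₂))/(τ₁ − τ₂)].
At t = 15.4: e^(−t/τ₁) = 0.34238, e^(−t/τ₂) = 0.65443.
C₂ = 0.430·[1 − (14.368·0.34238 − 36.322·0.65443)/(-21.954)] = 0.430·0.14134 = 0.060778 g/L.

0.0608 g/L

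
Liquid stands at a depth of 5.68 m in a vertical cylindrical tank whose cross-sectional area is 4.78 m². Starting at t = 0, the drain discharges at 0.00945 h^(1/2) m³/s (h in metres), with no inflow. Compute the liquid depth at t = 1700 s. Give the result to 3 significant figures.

A dh/dt = −Q_out = −0.00945 √h.
Separate and integrate: 2(√h − √h₀) = −(0.00945/A) t.
√h = √5.68 − 0.00945·1700/(2·4.78) = 2.3833 − 1.6804 = 0.70284.
h = 0.70284² = 0.49398 m.

0.494 m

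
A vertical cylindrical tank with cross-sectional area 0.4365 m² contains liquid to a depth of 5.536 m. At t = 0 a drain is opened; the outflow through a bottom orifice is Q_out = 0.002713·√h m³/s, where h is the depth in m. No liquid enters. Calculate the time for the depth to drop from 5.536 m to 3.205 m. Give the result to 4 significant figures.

181.0 s

With no inflow, A dh/dt = −0.002713 √h.
Separate and integrate: 2(√h − √h₀) = −(0.002713/A) t.
t = 2A(√h₀ − √h)/0.002713 = 2·0.4365·(√5.536 − √3.205)/0.002713
  = 0.873000 × (2.35287 − 1.79025) / 0.002713 = 181.042 s.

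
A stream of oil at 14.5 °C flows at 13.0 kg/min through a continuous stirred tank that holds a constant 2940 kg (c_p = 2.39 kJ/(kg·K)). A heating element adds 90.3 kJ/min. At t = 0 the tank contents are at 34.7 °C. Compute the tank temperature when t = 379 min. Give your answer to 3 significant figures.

20.6 °C

M c_p dT/dt = ṁ c_p (T_in − T) + Q̇.
τ = M/ṁ = 226.15 min; T_ss = T_in + Q̇/(ṁ c_p) = 14.5 + 90.3/(13.0·2.39) = 17.406 °C.
Solution: T(t) = T_ss + (T₀ − T_ss) e^(−t/τ).
T(379) = 17.406 + (17.294)·e^(−379/226.15) = 17.406 + (17.294)·0.18715 = 20.643 °C.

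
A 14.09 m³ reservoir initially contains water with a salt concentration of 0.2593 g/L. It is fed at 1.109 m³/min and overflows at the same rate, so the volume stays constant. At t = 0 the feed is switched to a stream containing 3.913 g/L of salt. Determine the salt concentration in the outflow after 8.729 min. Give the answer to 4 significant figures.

2.075 g/L

Mass balance on the solute (V constant): V dC/dt = Q(C_in − C).
So dC/dt = (C_in − C)/τ with τ = V/Q = 14.09/1.109 = 12.7051 min.
Solution: C(t) = C_in + (C₀ − C_in) e^(−t/τ).
C(8.729) = 3.913 + (0.2593 − 3.913)·e^(−8.729/12.7051) = 3.913 + (-3.65370)·0.503061 = 2.07497 g/L.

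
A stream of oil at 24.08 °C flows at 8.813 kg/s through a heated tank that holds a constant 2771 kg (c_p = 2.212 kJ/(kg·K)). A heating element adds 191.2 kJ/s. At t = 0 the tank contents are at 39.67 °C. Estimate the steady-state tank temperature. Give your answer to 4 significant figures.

M c_p dT/dt = ṁ c_p (T_in − T) + Q̇.
At steady state dT/dt = 0 ⇒ T_ss = T_in + Q̇/(ṁ c_p) = 24.08 + 191.2/(8.813·2.212) = 33.8880 °C.

33.89 °C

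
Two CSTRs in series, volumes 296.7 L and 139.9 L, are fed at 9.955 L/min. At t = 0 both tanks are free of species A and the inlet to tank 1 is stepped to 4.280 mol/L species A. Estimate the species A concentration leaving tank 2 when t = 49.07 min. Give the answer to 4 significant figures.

2.835 mol/L

Each tank obeys Vᵢ dCᵢ/dt = Q(Cᵢ₋₁ − Cᵢ), so τᵢ = Vᵢ/Q.
τ₁ = 296.7/9.955 = 29.8041 min; τ₂ = 139.9/9.955 = 14.0532 min.
Tank 1: C₁ = C_in(1 − e^(−t/τ₁)). Tank 2 (τ₁ ≠ τ₂): C₂ = C_in[1 − (τ₁ e^(−t/τ₁) − τ₂ e^(−t/τ₂))/(τ₁ − τ₂)].
At t = 49.07: e^(−t/τ₁) = 0.192739, e^(−t/τ₂) = 0.0304484.
C₂ = 4.280·[1 − (29.8041·0.192739 − 14.0532·0.0304484)/(15.7509)] = 4.280·0.662462 = 2.83534 mol/L.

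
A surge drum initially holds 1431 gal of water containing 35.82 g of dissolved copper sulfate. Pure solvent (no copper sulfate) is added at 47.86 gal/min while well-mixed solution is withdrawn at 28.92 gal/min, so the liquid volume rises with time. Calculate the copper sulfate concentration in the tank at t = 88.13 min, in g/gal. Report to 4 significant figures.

Total volume: dV/dt = Q_in − Q_out = 18.9400 gal/min, so V(t) = 1431 + 18.9400 t and V(88.13) = 3100.18 gal.
Solute balance: dm/dt = 0 − Q_out C = −Q_out m/V(t).
dm/m = −Q_out dt/(V₀ + 18.9400 t); integrating gives ln(m/m₀) = −(Q_out/(Q_in−Q_out)) ln(V/V₀).
m = m₀ (V₀/V)^(Q_out/(Q_in−Q_out)) = 35.82 × (1431/3100.18)^(1.52693) = 11.0018 g.
C = m/V = 11.0018/3100.18 = 0.00354876 g/gal.

0.003549 g/gal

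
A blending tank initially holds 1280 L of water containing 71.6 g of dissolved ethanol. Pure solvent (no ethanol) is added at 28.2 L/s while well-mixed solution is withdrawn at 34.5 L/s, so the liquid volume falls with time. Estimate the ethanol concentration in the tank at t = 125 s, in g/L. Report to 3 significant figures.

Let m(t) be the amount of ethanol. Volume: V(t) = V₀ + (Q_in − Q_out) t = 1280 − 6.3000 t; V(125) = 492.50 L.
No ethanol enters, so dm/dt = −Q_out · (m/V).
dm/m = −Q_out dt/(V₀ − 6.3000 t); integrating gives ln(m/m₀) = −(Q_out/(Q_in−Q_out)) ln(V/V₀).
m = m₀ (V₀/V)^(Q_out/(Q_in−Q_out)) = 71.6 × (1280/492.50)^(-5.4762) = 0.38315 g.
C = m/V = 0.38315/492.50 = 0.00077797 g/L.

0.000778 g/L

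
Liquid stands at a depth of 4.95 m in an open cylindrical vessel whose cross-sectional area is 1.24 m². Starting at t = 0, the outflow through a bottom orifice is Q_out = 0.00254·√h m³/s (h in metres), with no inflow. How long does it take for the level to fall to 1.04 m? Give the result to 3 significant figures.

1180 s

Volume balance on the tank: A dh/dt = −0.00254 √h.
This is separable: 2 d(√h)/dt = −0.00254/A, so √h = √h₀ − (0.00254/(2A)) t.
t = 2A(√h₀ − √h)/0.00254 = 2·1.24·(√4.95 − √1.04)/0.00254
  = 2.4800 × (2.2249 − 1.0198) / 0.00254 = 1176.6 s.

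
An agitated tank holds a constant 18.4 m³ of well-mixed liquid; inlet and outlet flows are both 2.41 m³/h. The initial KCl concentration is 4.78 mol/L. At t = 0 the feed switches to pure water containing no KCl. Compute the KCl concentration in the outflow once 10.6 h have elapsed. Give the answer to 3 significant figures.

1.19 mol/L

Transient balance on the dissolved component: V dC/dt = Q(C_in − C).
So dC/dt = (C_in − C)/τ with τ = V/Q = 18.4/2.41 = 7.6349 h.
This is linear first-order; C(t) = C_in + (C₀ − C_in) e^(−t/τ).
C(10.6) = 0 + (4.78 − 0)·e^(−10.6/7.6349) = 0 + (4.7800)·0.24948 = 1.1925 mol/L.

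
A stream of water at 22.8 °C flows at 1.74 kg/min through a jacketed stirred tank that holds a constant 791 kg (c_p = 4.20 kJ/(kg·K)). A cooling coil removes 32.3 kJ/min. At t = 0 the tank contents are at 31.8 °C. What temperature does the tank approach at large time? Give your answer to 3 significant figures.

18.4 °C

M c_p dT/dt = ṁ c_p (T_in − T) − Q̇.
At steady state dT/dt = 0 ⇒ T_ss = T_in − Q̇/(ṁ c_p) = 22.8 − 32.3/(1.74·4.20) = 18.380 °C.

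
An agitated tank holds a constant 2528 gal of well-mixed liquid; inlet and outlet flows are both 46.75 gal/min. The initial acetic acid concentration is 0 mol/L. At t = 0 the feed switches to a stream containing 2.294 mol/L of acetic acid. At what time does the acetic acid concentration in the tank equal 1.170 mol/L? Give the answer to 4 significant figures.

38.58 min

Species balance: V dC/dt = Q(C_in − C) ⇒ τ = V/Q = 54.0749 min.
C(t) = C_in + (C₀ − C_in) e^(−t/τ). Set C = 1.170 and solve for t:
e^(−t/τ) = (C − C_in)/(C₀ − C_in) = (1.170 − 2.294)/(0 − 2.294) = 0.489974
t = −τ ln(…) = 54.0749 × 0.713403 = 38.5772 min.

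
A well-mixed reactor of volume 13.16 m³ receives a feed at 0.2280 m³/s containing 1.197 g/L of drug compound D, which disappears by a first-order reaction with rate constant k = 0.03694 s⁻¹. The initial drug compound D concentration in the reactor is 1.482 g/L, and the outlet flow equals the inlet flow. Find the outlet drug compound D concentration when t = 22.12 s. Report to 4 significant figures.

V dC/dt = Q(C_in − C) − k V C.
This is linear with rate a = Q/V + k = 0.0542652 s⁻¹.
C_ss = Q C_in/(Q + kV) = 0.382165 g/L; C(t) = C_ss + (C₀ − C_ss) e^(−a t).
C(22.12) = 0.382165 + (1.09983)·e^(−0.0542652·22.12) = 0.382165 + (1.09983)·0.301090 = 0.713314 g/L.

0.7133 g/L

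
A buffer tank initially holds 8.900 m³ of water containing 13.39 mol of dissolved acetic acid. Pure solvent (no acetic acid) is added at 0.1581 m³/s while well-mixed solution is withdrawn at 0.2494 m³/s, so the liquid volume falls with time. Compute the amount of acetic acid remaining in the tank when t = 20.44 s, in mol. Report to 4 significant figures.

Total volume: dV/dt = Q_in − Q_out = -0.0913000 m³/s, so V(t) = 8.900 − 0.0913000 t and V(20.44) = 7.03383 m³.
Solute balance: dm/dt = 0 − Q_out C = −Q_out m/V(t).
Separate: dm/m = −Q_out dt/V(t) ⇒ ln(m/m₀) = −(Q_out/(Q_in−Q_out)) ln(V/V₀).
m = m₀ (V₀/V)^(Q_out/(Q_in−Q_out)) = 13.39 × (8.900/7.03383)^(-2.73165) = 7.04061 mol.

7.041 mol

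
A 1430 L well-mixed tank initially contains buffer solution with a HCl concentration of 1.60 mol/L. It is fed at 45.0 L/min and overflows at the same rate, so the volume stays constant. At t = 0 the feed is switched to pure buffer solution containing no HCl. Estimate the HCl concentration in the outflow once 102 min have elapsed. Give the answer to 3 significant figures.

Mass balance on the solute (V constant): V dC/dt = Q(C_in − C).
Rewrite as dC/dt + C/τ = C_in/τ, τ = V/Q = 31.778 min.
Integrating: C(t) = C_in + (C₀ − C_in) e^(−t/τ).
C(102) = 0 + (1.60 − 0)·e^(−102/31.778) = 0 + (1.6000)·0.040365 = 0.064584 mol/L.

0.0646 mol/L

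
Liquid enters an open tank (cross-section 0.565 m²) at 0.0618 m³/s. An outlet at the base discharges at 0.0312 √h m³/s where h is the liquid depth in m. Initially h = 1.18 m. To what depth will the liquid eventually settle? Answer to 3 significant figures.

3.92 m

Mass balance (ρ constant): A dh/dt = Q_in − 0.0312 √h. At steady state dh/dt = 0:
Q_in = 0.0312 √h_ss ⇒ √h_ss = 0.0618/0.0312 = 1.9808.
h_ss = 1.9808² = 3.9234 m. (Since h₀ = 1.18 m < h_ss, the level will rise toward this value.)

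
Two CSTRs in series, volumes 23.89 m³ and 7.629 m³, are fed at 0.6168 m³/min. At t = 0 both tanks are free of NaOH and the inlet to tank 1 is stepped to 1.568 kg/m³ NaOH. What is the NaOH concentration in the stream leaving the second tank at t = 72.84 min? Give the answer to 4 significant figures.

Species balance on tank i: dCᵢ/dt = (Cᵢ₋₁ − Cᵢ)/τᵢ with τᵢ = Vᵢ/Q.
τ₁ = 23.89/0.6168 = 38.7322 min; τ₂ = 7.629/0.6168 = 12.3687 min.
Solving the cascade with C₁(0)=C₂(0)=0 gives C₂(t) = C_in[1 − (τ₁ e^(−t/τ₁) − τ₂ e^(−t/τ₂))/(τ₁ − τ₂)].
At t = 72.84: e^(−t/τ₁) = 0.152497, e^(−t/τ₂) = 0.00276955.
C₂ = 1.568·[1 − (38.7322·0.152497 − 12.3687·0.00276955)/(26.3635)] = 1.568·0.777256 = 1.21874 kg/m³.

1.219 kg/m³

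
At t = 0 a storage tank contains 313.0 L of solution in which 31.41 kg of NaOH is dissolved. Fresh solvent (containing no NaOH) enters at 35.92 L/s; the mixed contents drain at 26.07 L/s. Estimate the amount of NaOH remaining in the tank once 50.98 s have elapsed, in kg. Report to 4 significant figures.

2.494 kg

Let m(t) be the amount of NaOH. Volume: V(t) = V₀ + (Q_in − Q_out) t = 313.0 + 9.85000 t; V(50.98) = 815.153 L.
Solute balance: dm/dt = 0 − Q_out C = −Q_out m/V(t).
dm/m = −Q_out dt/(V₀ + 9.85000 t); integrating gives ln(m/m₀) = −(Q_out/(Q_in−Q_out)) ln(V/V₀).
m = m₀ (V₀/V)^(Q_out/(Q_in−Q_out)) = 31.41 × (313.0/815.153)^(2.64670) = 2.49372 kg.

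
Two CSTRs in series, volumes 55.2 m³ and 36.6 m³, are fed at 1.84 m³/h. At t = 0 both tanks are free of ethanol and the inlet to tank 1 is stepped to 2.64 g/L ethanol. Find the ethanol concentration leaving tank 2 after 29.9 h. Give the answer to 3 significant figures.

Species balance on tank i: dCᵢ/dt = (Cᵢ₋₁ − Cᵢ)/τᵢ with τᵢ = Vᵢ/Q.
τ₁ = 55.2/1.84 = 30.000 h; τ₂ = 36.6/1.84 = 19.891 h.
Solving the cascade with C₁(0)=C₂(0)=0 gives C₂(t) = C_in[1 − (τ₁ e^(−t/τ₁) − τ₂ e^(−t/τ₂))/(τ₁ − τ₂)].
At t = 29.9: e^(−t/τ₁) = 0.36911, e^(−t/τ₂) = 0.22242.
C₂ = 2.64·[1 − (30.000·0.36911 − 19.891·0.22242)/(10.109)] = 2.64·0.34226 = 0.90356 g/L.

0.904 g/L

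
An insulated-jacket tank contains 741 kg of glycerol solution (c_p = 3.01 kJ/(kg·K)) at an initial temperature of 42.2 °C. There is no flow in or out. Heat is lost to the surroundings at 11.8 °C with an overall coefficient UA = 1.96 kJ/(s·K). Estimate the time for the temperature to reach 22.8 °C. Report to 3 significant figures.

Lumped-capacitance energy balance: M c_p dT/dt = UA(T_amb − T).
τ = M c_p/UA = 1138.0 s; T_ss = T_amb = 11.800 °C.
T(t) = T_ss + (T₀ − T_ss)e^(−t/τ); set T = 22.8:
t = −τ ln[(T − T_ss)/(T₀ − T_ss)] = −1138.0 · ln(0.36184) = 1156.8 s.

1160 s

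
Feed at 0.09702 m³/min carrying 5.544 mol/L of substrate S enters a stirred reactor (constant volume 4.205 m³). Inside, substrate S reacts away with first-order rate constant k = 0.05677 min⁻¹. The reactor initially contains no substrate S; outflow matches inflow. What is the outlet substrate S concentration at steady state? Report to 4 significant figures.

V dC/dt = Q(C_in − C) − k V C.
Steady state (dC/dt = 0): C_ss = Q C_in/(Q + kV) = C_in/(1 + kV/Q).
C_ss = 0.09702·5.544/(0.09702 + 0.05677·4.205) = 0.537879/0.335738 = 1.60208 mol/L.

1.602 mol/L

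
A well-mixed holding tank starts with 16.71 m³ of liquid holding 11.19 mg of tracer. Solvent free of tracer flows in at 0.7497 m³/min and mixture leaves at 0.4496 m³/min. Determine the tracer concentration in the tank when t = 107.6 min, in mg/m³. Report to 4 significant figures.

Total volume: dV/dt = Q_in − Q_out = 0.300100 m³/min, so V(t) = 16.71 + 0.300100 t and V(107.6) = 49.0008 m³.
Species balance (pure solvent in): dm/dt = −Q_out · m/V(t).
dm/m = −Q_out dt/(V₀ + 0.300100 t); integrating gives ln(m/m₀) = −(Q_out/(Q_in−Q_out)) ln(V/V₀).
m = m₀ (V₀/V)^(Q_out/(Q_in−Q_out)) = 11.19 × (16.71/49.0008)^(1.49817) = 2.23278 mg.
C = m/V = 2.23278/49.0008 = 0.0455663 mg/m³.

0.04557 mg/m³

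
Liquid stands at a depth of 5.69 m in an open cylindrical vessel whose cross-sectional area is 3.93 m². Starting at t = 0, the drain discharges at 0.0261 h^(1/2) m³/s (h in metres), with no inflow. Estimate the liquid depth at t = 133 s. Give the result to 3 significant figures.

3.78 m

With no inflow, A dh/dt = −0.0261 √h.
∫ h^(−1/2) dh = −(0.0261/A) ∫ dt, giving 2√h = 2√h₀ − (0.0261/A) t.
√h = √5.69 − 0.0261·133/(2·3.93) = 2.3854 − 0.44164 = 1.9437.
h = 1.9437² = 3.7781 m.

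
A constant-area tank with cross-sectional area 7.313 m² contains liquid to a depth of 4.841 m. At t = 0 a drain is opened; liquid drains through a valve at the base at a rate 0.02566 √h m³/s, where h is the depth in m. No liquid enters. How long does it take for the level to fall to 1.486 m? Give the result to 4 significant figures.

559.3 s

A dh/dt = −Q_out = −0.02566 √h.
∫ h^(−1/2) dh = −(0.02566/A) ∫ dt, giving 2√h = 2√h₀ − (0.02566/A) t.
t = 2A(√h₀ − √h)/0.02566 = 2·7.313·(√4.841 − √1.486)/0.02566
  = 14.6260 × (2.20023 − 1.21902) / 0.02566 = 559.283 s.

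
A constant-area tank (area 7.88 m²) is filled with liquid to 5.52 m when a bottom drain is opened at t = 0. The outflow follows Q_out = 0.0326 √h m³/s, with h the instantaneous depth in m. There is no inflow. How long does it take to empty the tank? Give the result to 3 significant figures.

1140 s

A dh/dt = −Q_out = −0.0326 √h.
Separate and integrate: 2(√h − √h₀) = −(0.0326/A) t.
Set h = 0: 2√h₀ = (0.0326/A) t_empty ⇒ t_empty = 2A√h₀/0.0326.
t_empty = 2·7.88·√5.52/0.0326 = 15.760·2.3495/0.0326 = 1135.8 s.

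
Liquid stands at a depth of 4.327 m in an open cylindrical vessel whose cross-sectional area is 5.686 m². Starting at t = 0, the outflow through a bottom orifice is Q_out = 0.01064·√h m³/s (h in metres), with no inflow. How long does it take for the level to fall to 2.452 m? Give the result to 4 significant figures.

549.6 s

Unsteady balance on liquid volume: A dh/dt = −0.01064 √h.
This is separable: 2 d(√h)/dt = −0.01064/A, so √h = √h₀ − (0.01064/(2A)) t.
t = 2A(√h₀ − √h)/0.01064 = 2·5.686·(√4.327 − √2.452)/0.01064
  = 11.3720 × (2.08014 − 1.56589) / 0.01064 = 549.637 s.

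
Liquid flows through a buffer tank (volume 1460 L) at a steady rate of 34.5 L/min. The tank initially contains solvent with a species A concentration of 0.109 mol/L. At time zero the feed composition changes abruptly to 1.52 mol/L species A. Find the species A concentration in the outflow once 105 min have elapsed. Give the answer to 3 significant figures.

Transient balance on the dissolved component: V dC/dt = Q(C_in − C).
Time constant τ = V/Q = 1460/34.5 = 42.319 min.
This is linear first-order; C(t) = C_in + (C₀ − C_in) e^(−t/τ).
C(105) = 1.52 + (0.109 − 1.52)·e^(−105/42.319) = 1.52 + (-1.4110)·0.083646 = 1.4020 mol/L.

1.40 mol/L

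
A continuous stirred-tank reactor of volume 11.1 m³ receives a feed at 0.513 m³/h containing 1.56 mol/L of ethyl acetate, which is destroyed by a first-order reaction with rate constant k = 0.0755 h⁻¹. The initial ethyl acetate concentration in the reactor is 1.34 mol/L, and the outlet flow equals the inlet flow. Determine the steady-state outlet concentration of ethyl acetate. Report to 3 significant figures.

0.592 mol/L

Accumulation = in − out − consumed: V dC/dt = Q C_in − Q C − k V C.
Steady state (dC/dt = 0): C_ss = Q C_in/(Q + kV) = C_in/(1 + kV/Q).
C_ss = 0.513·1.56/(0.513 + 0.0755·11.1) = 0.80028/1.3510 = 0.59234 mol/L.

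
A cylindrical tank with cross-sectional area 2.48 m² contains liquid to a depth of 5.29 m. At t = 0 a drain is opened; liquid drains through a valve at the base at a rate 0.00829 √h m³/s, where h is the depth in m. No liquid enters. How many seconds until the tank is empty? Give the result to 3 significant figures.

Unsteady balance on liquid volume: A dh/dt = −0.00829 √h.
This is separable: 2 d(√h)/dt = −0.00829/A, so √h = √h₀ − (0.00829/(2A)) t.
Set h = 0: 2√h₀ = (0.00829/A) t_empty ⇒ t_empty = 2A√h₀/0.00829.
t_empty = 2·2.48·√5.29/0.00829 = 4.9600·2.3000/0.00829 = 1376.1 s.

1380 s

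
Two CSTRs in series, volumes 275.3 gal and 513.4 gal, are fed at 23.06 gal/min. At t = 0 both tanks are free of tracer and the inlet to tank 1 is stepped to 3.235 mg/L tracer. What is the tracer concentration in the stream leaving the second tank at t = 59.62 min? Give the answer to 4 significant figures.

Time constants: τᵢ = Vᵢ/Q for each well-mixed tank.
τ₁ = 275.3/23.06 = 11.9384 min; τ₂ = 513.4/23.06 = 22.2637 min.
Tank 1: C₁ = C_in(1 − e^(−t/τ₁)). Tank 2 (τ₁ ≠ τ₂): C₂ = C_in[1 − (τ₁ e^(−t/τ₁) − τ₂ e^(−t/τ₂))/(τ₁ − τ₂)].
At t = 59.62: e^(−t/τ₁) = 0.00677877, e^(−t/τ₂) = 0.0687068.
C₂ = 3.235·[1 − (11.9384·0.00677877 − 22.2637·0.0687068)/(-10.3252)] = 3.235·0.859690 = 2.78110 mg/L.

2.781 mg/L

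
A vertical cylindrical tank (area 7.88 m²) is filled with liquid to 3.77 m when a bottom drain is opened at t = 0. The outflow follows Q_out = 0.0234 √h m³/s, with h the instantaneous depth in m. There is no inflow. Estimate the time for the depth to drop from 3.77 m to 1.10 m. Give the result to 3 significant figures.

Volume balance on the tank: A dh/dt = −0.0234 √h.
Separate and integrate: 2(√h − √h₀) = −(0.0234/A) t.
t = 2A(√h₀ − √h)/0.0234 = 2·7.88·(√3.77 − √1.10)/0.0234
  = 15.760 × (1.9416 − 1.0488) / 0.0234 = 601.33 s.

601 s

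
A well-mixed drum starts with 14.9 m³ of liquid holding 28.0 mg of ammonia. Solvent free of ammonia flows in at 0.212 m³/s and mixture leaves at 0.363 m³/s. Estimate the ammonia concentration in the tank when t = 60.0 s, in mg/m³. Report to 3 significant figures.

Let m(t) be the amount of ammonia. Volume: V(t) = V₀ + (Q_in − Q_out) t = 14.9 − 0.15100 t; V(60.0) = 5.8400 m³.
Solute balance: dm/dt = 0 − Q_out C = −Q_out m/V(t).
dm/m = −Q_out dt/(V₀ − 0.15100 t); integrating gives ln(m/m₀) = −(Q_out/(Q_in−Q_out)) ln(V/V₀).
m = m₀ (V₀/V)^(Q_out/(Q_in−Q_out)) = 28.0 × (14.9/5.8400)^(-2.4040) = 2.9464 mg.
C = m/V = 2.9464/5.8400 = 0.50451 mg/m³.

0.505 mg/m³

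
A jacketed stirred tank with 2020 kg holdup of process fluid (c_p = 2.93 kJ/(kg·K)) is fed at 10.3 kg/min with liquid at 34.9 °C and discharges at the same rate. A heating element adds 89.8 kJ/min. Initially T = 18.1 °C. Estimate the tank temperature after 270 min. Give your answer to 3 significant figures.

32.9 °C

First-law balance (no shaft work): M c_p dT/dt = ṁ c_p (T_in − T) + 89.8.
Rearrange: dT/dt = (T_ss − T)/τ with τ = M/ṁ = 196.12 min and T_ss = T_in + Q̇/(ṁ c_p) = 37.876 °C.
Solution: T(t) = T_ss + (T₀ − T_ss) e^(−t/τ).
T(270) = 37.876 + (-19.776)·e^(−270/196.12) = 37.876 + (-19.776)·0.25240 = 32.884 °C.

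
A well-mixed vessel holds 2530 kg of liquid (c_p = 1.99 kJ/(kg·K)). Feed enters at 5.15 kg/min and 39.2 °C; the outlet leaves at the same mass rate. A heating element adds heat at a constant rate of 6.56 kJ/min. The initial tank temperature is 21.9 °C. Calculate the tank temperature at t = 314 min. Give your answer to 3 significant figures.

30.4 °C

M c_p dT/dt = ṁ c_p (T_in − T) + Q̇.
Rearrange: dT/dt = (T_ss − T)/τ with τ = M/ṁ = 491.26 min and T_ss = T_in + Q̇/(ṁ c_p) = 39.840 °C.
This is linear first-order; T(t) = T_ss + (T₀ − T_ss) e^(−t/τ).
T(314) = 39.840 + (-17.940)·e^(−314/491.26) = 39.840 + (-17.940)·0.52773 = 30.373 °C.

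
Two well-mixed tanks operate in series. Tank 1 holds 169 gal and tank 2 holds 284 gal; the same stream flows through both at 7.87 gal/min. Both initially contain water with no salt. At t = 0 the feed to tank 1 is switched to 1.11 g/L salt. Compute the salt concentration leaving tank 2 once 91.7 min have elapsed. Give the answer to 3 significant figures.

0.917 g/L

Species balance on tank i: dCᵢ/dt = (Cᵢ₋₁ − Cᵢ)/τᵢ with τᵢ = Vᵢ/Q.
τ₁ = 169/7.87 = 21.474 min; τ₂ = 284/7.87 = 36.086 min.
Solving the cascade with C₁(0)=C₂(0)=0 gives C₂(t) = C_in[1 − (τ₁ e^(−t/τ₁) − τ₂ e^(−t/τ₂))/(τ₁ − τ₂)].
At t = 91.7: e^(−t/τ₁) = 0.013978, e^(−t/τ₂) = 0.078778.
C₂ = 1.11·[1 − (21.474·0.013978 − 36.086·0.078778)/(-14.612)] = 1.11·0.82599 = 0.91685 g/L.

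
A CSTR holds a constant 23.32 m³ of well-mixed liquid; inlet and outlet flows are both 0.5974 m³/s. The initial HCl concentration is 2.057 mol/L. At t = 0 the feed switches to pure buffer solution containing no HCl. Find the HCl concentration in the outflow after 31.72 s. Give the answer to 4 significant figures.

0.9127 mol/L

Mass balance on the solute (V constant): V dC/dt = Q(C_in − C).
Time constant τ = V/Q = 23.32/0.5974 = 39.0358 s.
Solution: C(t) = C_in + (C₀ − C_in) e^(−t/τ).
C(31.72) = 0 + (2.057 − 0)·e^(−31.72/39.0358) = 0 + (2.05700)·0.443709 = 0.912709 mol/L.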